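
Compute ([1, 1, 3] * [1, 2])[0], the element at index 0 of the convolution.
Use y[k] = Σ_i a[i]·b[k-i] at k=0. y[0] = 1×1 = 1

1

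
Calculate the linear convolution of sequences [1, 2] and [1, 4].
y[0] = 1×1 = 1; y[1] = 1×4 + 2×1 = 6; y[2] = 2×4 = 8

[1, 6, 8]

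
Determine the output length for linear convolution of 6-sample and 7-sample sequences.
Linear/full convolution length: m + n - 1 = 6 + 7 - 1 = 12

12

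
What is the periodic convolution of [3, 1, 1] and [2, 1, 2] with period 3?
Use y[k] = Σ_j s[j]·t[(k-j) mod 3]. y[0] = 3×2 + 1×2 + 1×1 = 9; y[1] = 3×1 + 1×2 + 1×2 = 7; y[2] = 3×2 + 1×1 + 1×2 = 9. Result: [9, 7, 9]

[9, 7, 9]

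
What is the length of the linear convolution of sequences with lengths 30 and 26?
Linear/full convolution length: m + n - 1 = 30 + 26 - 1 = 55

55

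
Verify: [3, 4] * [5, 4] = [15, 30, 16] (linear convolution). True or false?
Recompute linear convolution of [3, 4] and [5, 4]: y[0] = 3×5 = 15; y[1] = 3×4 + 4×5 = 32; y[2] = 4×4 = 16 → [15, 32, 16]. Compare to given [15, 30, 16]: they differ at index 1: given 30, correct 32, so answer: No

No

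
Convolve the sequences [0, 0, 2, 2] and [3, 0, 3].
y[0] = 0×3 = 0; y[1] = 0×0 + 0×3 = 0; y[2] = 0×3 + 0×0 + 2×3 = 6; y[3] = 0×3 + 2×0 + 2×3 = 6; y[4] = 2×3 + 2×0 = 6; y[5] = 2×3 = 6

[0, 0, 6, 6, 6, 6]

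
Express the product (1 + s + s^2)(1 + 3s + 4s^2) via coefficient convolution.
Ascending coefficients: a = [1, 1, 1], b = [1, 3, 4]. c[0] = 1×1 = 1; c[1] = 1×3 + 1×1 = 4; c[2] = 1×4 + 1×3 + 1×1 = 8; c[3] = 1×4 + 1×3 = 7; c[4] = 1×4 = 4. Result coefficients: [1, 4, 8, 7, 4] → 1 + 4s + 8s^2 + 7s^3 + 4s^4

1 + 4s + 8s^2 + 7s^3 + 4s^4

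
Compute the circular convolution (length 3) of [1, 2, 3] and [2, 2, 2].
Use y[k] = Σ_j x[j]·h[(k-j) mod 3]. y[0] = 1×2 + 2×2 + 3×2 = 12; y[1] = 1×2 + 2×2 + 3×2 = 12; y[2] = 1×2 + 2×2 + 3×2 = 12. Result: [12, 12, 12]

[12, 12, 12]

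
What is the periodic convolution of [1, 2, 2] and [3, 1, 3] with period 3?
Use y[k] = Σ_j f[j]·g[(k-j) mod 3]. y[0] = 1×3 + 2×3 + 2×1 = 11; y[1] = 1×1 + 2×3 + 2×3 = 13; y[2] = 1×3 + 2×1 + 2×3 = 11. Result: [11, 13, 11]

[11, 13, 11]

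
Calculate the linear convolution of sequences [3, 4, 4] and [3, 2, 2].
y[0] = 3×3 = 9; y[1] = 3×2 + 4×3 = 18; y[2] = 3×2 + 4×2 + 4×3 = 26; y[3] = 4×2 + 4×2 = 16; y[4] = 4×2 = 8

[9, 18, 26, 16, 8]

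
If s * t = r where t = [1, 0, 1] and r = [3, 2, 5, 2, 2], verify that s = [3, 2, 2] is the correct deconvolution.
Forward-compute [3, 2, 2] * [1, 0, 1]: r[0] = 3×1 = 3; r[1] = 3×0 + 2×1 = 2; r[2] = 3×1 + 2×0 + 2×1 = 5; r[3] = 2×1 + 2×0 = 2; r[4] = 2×1 = 2 → [3, 2, 5, 2, 2]. Matches given r = [3, 2, 5, 2, 2], so verified.

Verified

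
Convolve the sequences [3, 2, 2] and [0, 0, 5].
y[0] = 3×0 = 0; y[1] = 3×0 + 2×0 = 0; y[2] = 3×5 + 2×0 + 2×0 = 15; y[3] = 2×5 + 2×0 = 10; y[4] = 2×5 = 10

[0, 0, 15, 10, 10]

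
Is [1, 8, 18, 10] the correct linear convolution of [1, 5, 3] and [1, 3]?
Recompute linear convolution of [1, 5, 3] and [1, 3]: y[0] = 1×1 = 1; y[1] = 1×3 + 5×1 = 8; y[2] = 5×3 + 3×1 = 18; y[3] = 3×3 = 9 → [1, 8, 18, 9]. Compare to given [1, 8, 18, 10]: they differ at index 3: given 10, correct 9, so answer: No

No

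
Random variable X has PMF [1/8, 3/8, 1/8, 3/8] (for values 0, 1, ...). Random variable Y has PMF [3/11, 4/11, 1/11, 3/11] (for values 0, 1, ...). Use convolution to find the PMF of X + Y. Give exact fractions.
P(X+Y=k) = Σ_i P(X=i)·P(Y=k-i) — a convolution of [1/8, 3/8, 1/8, 3/8] and [3/11, 4/11, 1/11, 3/11]. P(X+Y=0) = (1/8)×(3/11) = 3/88; P(X+Y=1) = (1/8)×(4/11) + (3/8)×(3/11) = 1/22 + 9/88 = 13/88; P(X+Y=2) = (1/8)×(1/11) + (3/8)×(4/11) + (1/8)×(3/11) = 1/88 + 3/22 + 3/88 = 2/11; P(X+Y=3) = (1/8)×(3/11) + (3/8)×(1/11) + (1/8)×(4/11) + (3/8)×(3/11) = 3/88 + 3/88 + 1/22 + 9/88 = 19/88; P(X+Y=4) = (3/8)×(3/11) + (1/8)×(1/11) + (3/8)×(4/11) = 9/88 + 1/88 + 3/22 = 1/4; P(X+Y=5) = (1/8)×(3/11) + (3/8)×(1/11) = 3/88 + 3/88 = 3/44; P(X+Y=6) = (3/8)×(3/11) = 9/88. PMF: [3/88, 13/88, 2/11, 19/88, 1/4, 3/44, 9/88] (sums to 1 ✓)

[3/88, 13/88, 2/11, 19/88, 1/4, 3/44, 9/88]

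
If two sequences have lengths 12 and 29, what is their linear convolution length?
Linear/full convolution length: m + n - 1 = 12 + 29 - 1 = 40

40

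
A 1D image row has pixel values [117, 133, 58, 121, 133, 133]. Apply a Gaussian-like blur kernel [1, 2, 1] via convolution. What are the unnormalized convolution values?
Convolve image row [117, 133, 58, 121, 133, 133] with kernel [1, 2, 1]: y[0] = 117×1 = 117; y[1] = 117×2 + 133×1 = 367; y[2] = 117×1 + 133×2 + 58×1 = 441; y[3] = 133×1 + 58×2 + 121×1 = 370; y[4] = 58×1 + 121×2 + 133×1 = 433; y[5] = 121×1 + 133×2 + 133×1 = 520; y[6] = 133×1 + 133×2 = 399; y[7] = 133×1 = 133 → [117, 367, 441, 370, 433, 520, 399, 133]. Normalization factor = sum(kernel) = 4.

[117, 367, 441, 370, 433, 520, 399, 133]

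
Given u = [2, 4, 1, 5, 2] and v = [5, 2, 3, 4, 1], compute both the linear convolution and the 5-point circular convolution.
Linear: y_lin[0] = 2×5 = 10; y_lin[1] = 2×2 + 4×5 = 24; y_lin[2] = 2×3 + 4×2 + 1×5 = 19; y_lin[3] = 2×4 + 4×3 + 1×2 + 5×5 = 47; y_lin[4] = 2×1 + 4×4 + 1×3 + 5×2 + 2×5 = 41; y_lin[5] = 4×1 + 1×4 + 5×3 + 2×2 = 27; y_lin[6] = 1×1 + 5×4 + 2×3 = 27; y_lin[7] = 5×1 + 2×4 = 13; y_lin[8] = 2×1 = 2 → [10, 24, 19, 47, 41, 27, 27, 13, 2]. Circular (length 5): y[0] = 2×5 + 4×1 + 1×4 + 5×3 + 2×2 = 37; y[1] = 2×2 + 4×5 + 1×1 + 5×4 + 2×3 = 51; y[2] = 2×3 + 4×2 + 1×5 + 5×1 + 2×4 = 32; y[3] = 2×4 + 4×3 + 1×2 + 5×5 + 2×1 = 49; y[4] = 2×1 + 4×4 + 1×3 + 5×2 + 2×5 = 41 → [37, 51, 32, 49, 41]

Linear: [10, 24, 19, 47, 41, 27, 27, 13, 2], Circular: [37, 51, 32, 49, 41]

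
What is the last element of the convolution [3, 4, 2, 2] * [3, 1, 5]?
Use y[k] = Σ_i a[i]·b[k-i] at k=5. y[5] = 2×5 = 10

10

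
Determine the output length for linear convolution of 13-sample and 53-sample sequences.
Linear/full convolution length: m + n - 1 = 13 + 53 - 1 = 65

65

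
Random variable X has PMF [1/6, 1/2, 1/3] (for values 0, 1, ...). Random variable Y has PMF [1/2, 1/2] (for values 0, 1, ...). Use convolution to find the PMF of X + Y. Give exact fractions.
P(X+Y=k) = Σ_i P(X=i)·P(Y=k-i) — a convolution of [1/6, 1/2, 1/3] and [1/2, 1/2]. P(X+Y=0) = (1/6)×(1/2) = 1/12; P(X+Y=1) = (1/6)×(1/2) + (1/2)×(1/2) = 1/12 + 1/4 = 1/3; P(X+Y=2) = (1/2)×(1/2) + (1/3)×(1/2) = 1/4 + 1/6 = 5/12; P(X+Y=3) = (1/3)×(1/2) = 1/6. PMF: [1/12, 1/3, 5/12, 1/6] (sums to 1 ✓)

[1/12, 1/3, 5/12, 1/6]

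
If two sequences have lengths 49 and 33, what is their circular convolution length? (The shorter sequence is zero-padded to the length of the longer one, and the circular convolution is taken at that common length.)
Circular convolution (zero-padding the shorter input) has length max(m, n) = max(49, 33) = 49

49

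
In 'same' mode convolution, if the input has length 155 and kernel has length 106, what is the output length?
'Same' mode returns an output with the same length as the input: 155

155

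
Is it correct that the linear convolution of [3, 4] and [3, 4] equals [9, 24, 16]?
Recompute linear convolution of [3, 4] and [3, 4]: y[0] = 3×3 = 9; y[1] = 3×4 + 4×3 = 24; y[2] = 4×4 = 16 → [9, 24, 16]. Given [9, 24, 16] matches, so answer: Yes

Yes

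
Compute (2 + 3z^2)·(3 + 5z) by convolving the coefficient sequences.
Ascending coefficients: a = [2, 0, 3], b = [3, 5]. c[0] = 2×3 = 6; c[1] = 2×5 + 0×3 = 10; c[2] = 0×5 + 3×3 = 9; c[3] = 3×5 = 15. Result coefficients: [6, 10, 9, 15] → 6 + 10z + 9z^2 + 15z^3

6 + 10z + 9z^2 + 15z^3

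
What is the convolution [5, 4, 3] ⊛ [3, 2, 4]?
y[0] = 5×3 = 15; y[1] = 5×2 + 4×3 = 22; y[2] = 5×4 + 4×2 + 3×3 = 37; y[3] = 4×4 + 3×2 = 22; y[4] = 3×4 = 12

[15, 22, 37, 22, 12]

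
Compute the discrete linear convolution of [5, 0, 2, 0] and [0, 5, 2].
y[0] = 5×0 = 0; y[1] = 5×5 + 0×0 = 25; y[2] = 5×2 + 0×5 + 2×0 = 10; y[3] = 0×2 + 2×5 + 0×0 = 10; y[4] = 2×2 + 0×5 = 4; y[5] = 0×2 = 0

[0, 25, 10, 10, 4, 0]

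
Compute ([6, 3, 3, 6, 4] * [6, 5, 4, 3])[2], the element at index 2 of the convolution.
Use y[k] = Σ_i a[i]·b[k-i] at k=2. y[2] = 6×4 + 3×5 + 3×6 = 57

57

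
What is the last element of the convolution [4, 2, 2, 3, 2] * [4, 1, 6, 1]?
Use y[k] = Σ_i a[i]·b[k-i] at k=7. y[7] = 2×1 = 2

2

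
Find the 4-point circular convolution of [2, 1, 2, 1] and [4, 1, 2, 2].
Use y[k] = Σ_j s[j]·t[(k-j) mod 4]. y[0] = 2×4 + 1×2 + 2×2 + 1×1 = 15; y[1] = 2×1 + 1×4 + 2×2 + 1×2 = 12; y[2] = 2×2 + 1×1 + 2×4 + 1×2 = 15; y[3] = 2×2 + 1×2 + 2×1 + 1×4 = 12. Result: [15, 12, 15, 12]

[15, 12, 15, 12]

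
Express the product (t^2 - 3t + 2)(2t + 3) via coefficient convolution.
Ascending coefficients: a = [2, -3, 1], b = [3, 2]. c[0] = 2×3 = 6; c[1] = 2×2 + -3×3 = -5; c[2] = -3×2 + 1×3 = -3; c[3] = 1×2 = 2. Result coefficients: [6, -5, -3, 2] → 2t^3 - 3t^2 - 5t + 6

2t^3 - 3t^2 - 5t + 6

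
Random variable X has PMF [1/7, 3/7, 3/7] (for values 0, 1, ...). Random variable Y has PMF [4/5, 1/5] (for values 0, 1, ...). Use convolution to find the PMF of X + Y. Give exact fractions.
P(X+Y=k) = Σ_i P(X=i)·P(Y=k-i) — a convolution of [1/7, 3/7, 3/7] and [4/5, 1/5]. P(X+Y=0) = (1/7)×(4/5) = 4/35; P(X+Y=1) = (1/7)×(1/5) + (3/7)×(4/5) = 1/35 + 12/35 = 13/35; P(X+Y=2) = (3/7)×(1/5) + (3/7)×(4/5) = 3/35 + 12/35 = 3/7; P(X+Y=3) = (3/7)×(1/5) = 3/35. PMF: [4/35, 13/35, 3/7, 3/35] (sums to 1 ✓)

[4/35, 13/35, 3/7, 3/35]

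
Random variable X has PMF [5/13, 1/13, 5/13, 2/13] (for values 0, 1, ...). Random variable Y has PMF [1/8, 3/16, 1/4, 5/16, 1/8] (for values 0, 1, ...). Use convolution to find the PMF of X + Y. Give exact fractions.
P(X+Y=k) = Σ_i P(X=i)·P(Y=k-i) — a convolution of [5/13, 1/13, 5/13, 2/13] and [1/8, 3/16, 1/4, 5/16, 1/8]. P(X+Y=0) = (5/13)×(1/8) = 5/104; P(X+Y=1) = (5/13)×(3/16) + (1/13)×(1/8) = 15/208 + 1/104 = 17/208; P(X+Y=2) = (5/13)×(1/4) + (1/13)×(3/16) + (5/13)×(1/8) = 5/52 + 3/208 + 5/104 = 33/208; P(X+Y=3) = (5/13)×(5/16) + (1/13)×(1/4) + (5/13)×(3/16) + (2/13)×(1/8) = 25/208 + 1/52 + 15/208 + 1/52 = 3/13; P(X+Y=4) = (5/13)×(1/8) + (1/13)×(5/16) + (5/13)×(1/4) + (2/13)×(3/16) = 5/104 + 5/208 + 5/52 + 3/104 = 41/208; P(X+Y=5) = (1/13)×(1/8) + (5/13)×(5/16) + (2/13)×(1/4) = 1/104 + 25/208 + 1/26 = 35/208; P(X+Y=6) = (5/13)×(1/8) + (2/13)×(5/16) = 5/104 + 5/104 = 5/52; P(X+Y=7) = (2/13)×(1/8) = 1/52. PMF: [5/104, 17/208, 33/208, 3/13, 41/208, 35/208, 5/52, 1/52] (sums to 1 ✓)

[5/104, 17/208, 33/208, 3/13, 41/208, 35/208, 5/52, 1/52]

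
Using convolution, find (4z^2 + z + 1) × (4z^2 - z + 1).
Ascending coefficients: a = [1, 1, 4], b = [1, -1, 4]. c[0] = 1×1 = 1; c[1] = 1×-1 + 1×1 = 0; c[2] = 1×4 + 1×-1 + 4×1 = 7; c[3] = 1×4 + 4×-1 = 0; c[4] = 4×4 = 16. Result coefficients: [1, 0, 7, 0, 16] → 16z^4 + 7z^2 + 1

16z^4 + 7z^2 + 1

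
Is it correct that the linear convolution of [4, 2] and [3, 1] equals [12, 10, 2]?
Recompute linear convolution of [4, 2] and [3, 1]: y[0] = 4×3 = 12; y[1] = 4×1 + 2×3 = 10; y[2] = 2×1 = 2 → [12, 10, 2]. Given [12, 10, 2] matches, so answer: Yes

Yes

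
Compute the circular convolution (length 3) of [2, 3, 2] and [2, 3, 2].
Use y[k] = Σ_j u[j]·v[(k-j) mod 3]. y[0] = 2×2 + 3×2 + 2×3 = 16; y[1] = 2×3 + 3×2 + 2×2 = 16; y[2] = 2×2 + 3×3 + 2×2 = 17. Result: [16, 16, 17]

[16, 16, 17]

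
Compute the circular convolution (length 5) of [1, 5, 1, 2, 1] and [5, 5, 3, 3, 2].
Use y[k] = Σ_j x[j]·h[(k-j) mod 5]. y[0] = 1×5 + 5×2 + 1×3 + 2×3 + 1×5 = 29; y[1] = 1×5 + 5×5 + 1×2 + 2×3 + 1×3 = 41; y[2] = 1×3 + 5×5 + 1×5 + 2×2 + 1×3 = 40; y[3] = 1×3 + 5×3 + 1×5 + 2×5 + 1×2 = 35; y[4] = 1×2 + 5×3 + 1×3 + 2×5 + 1×5 = 35. Result: [29, 41, 40, 35, 35]

[29, 41, 40, 35, 35]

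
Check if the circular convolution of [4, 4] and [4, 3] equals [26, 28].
Recompute circular convolution of [4, 4] and [4, 3]: y[0] = 4×4 + 4×3 = 28; y[1] = 4×3 + 4×4 = 28 → [28, 28]. Compare to given [26, 28]: they differ at index 0: given 26, correct 28, so answer: No

No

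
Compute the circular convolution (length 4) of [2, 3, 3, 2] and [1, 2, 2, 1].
Use y[k] = Σ_j a[j]·b[(k-j) mod 4]. y[0] = 2×1 + 3×1 + 3×2 + 2×2 = 15; y[1] = 2×2 + 3×1 + 3×1 + 2×2 = 14; y[2] = 2×2 + 3×2 + 3×1 + 2×1 = 15; y[3] = 2×1 + 3×2 + 3×2 + 2×1 = 16. Result: [15, 14, 15, 16]

[15, 14, 15, 16]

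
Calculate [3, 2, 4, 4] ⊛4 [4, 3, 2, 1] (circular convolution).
Use y[k] = Σ_j u[j]·v[(k-j) mod 4]. y[0] = 3×4 + 2×1 + 4×2 + 4×3 = 34; y[1] = 3×3 + 2×4 + 4×1 + 4×2 = 29; y[2] = 3×2 + 2×3 + 4×4 + 4×1 = 32; y[3] = 3×1 + 2×2 + 4×3 + 4×4 = 35. Result: [34, 29, 32, 35]

[34, 29, 32, 35]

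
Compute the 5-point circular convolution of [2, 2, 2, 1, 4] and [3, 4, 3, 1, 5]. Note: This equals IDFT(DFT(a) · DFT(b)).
Either evaluate y[k] = Σ_j a[j]·b[(k-j) mod 5] directly, or use IDFT(DFT(a) · DFT(b)). y[0] = 2×3 + 2×5 + 2×1 + 1×3 + 4×4 = 37; y[1] = 2×4 + 2×3 + 2×5 + 1×1 + 4×3 = 37; y[2] = 2×3 + 2×4 + 2×3 + 1×5 + 4×1 = 29; y[3] = 2×1 + 2×3 + 2×4 + 1×3 + 4×5 = 39; y[4] = 2×5 + 2×1 + 2×3 + 1×4 + 4×3 = 34. Result: [37, 37, 29, 39, 34]

[37, 37, 29, 39, 34]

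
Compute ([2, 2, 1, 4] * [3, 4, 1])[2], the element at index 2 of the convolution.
Use y[k] = Σ_i a[i]·b[k-i] at k=2. y[2] = 2×1 + 2×4 + 1×3 = 13

13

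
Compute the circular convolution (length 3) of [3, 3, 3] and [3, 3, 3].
Use y[k] = Σ_j u[j]·v[(k-j) mod 3]. y[0] = 3×3 + 3×3 + 3×3 = 27; y[1] = 3×3 + 3×3 + 3×3 = 27; y[2] = 3×3 + 3×3 + 3×3 = 27. Result: [27, 27, 27]

[27, 27, 27]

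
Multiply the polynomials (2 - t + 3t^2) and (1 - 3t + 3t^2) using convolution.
Ascending coefficients: a = [2, -1, 3], b = [1, -3, 3]. c[0] = 2×1 = 2; c[1] = 2×-3 + -1×1 = -7; c[2] = 2×3 + -1×-3 + 3×1 = 12; c[3] = -1×3 + 3×-3 = -12; c[4] = 3×3 = 9. Result coefficients: [2, -7, 12, -12, 9] → 2 - 7t + 12t^2 - 12t^3 + 9t^4

2 - 7t + 12t^2 - 12t^3 + 9t^4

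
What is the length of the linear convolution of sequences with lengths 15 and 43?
Linear/full convolution length: m + n - 1 = 15 + 43 - 1 = 57

57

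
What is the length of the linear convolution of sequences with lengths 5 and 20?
Linear/full convolution length: m + n - 1 = 5 + 20 - 1 = 24

24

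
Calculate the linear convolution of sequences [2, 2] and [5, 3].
y[0] = 2×5 = 10; y[1] = 2×3 + 2×5 = 16; y[2] = 2×3 = 6

[10, 16, 6]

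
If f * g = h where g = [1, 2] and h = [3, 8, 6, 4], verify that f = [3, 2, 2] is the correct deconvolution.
Forward-compute [3, 2, 2] * [1, 2]: h[0] = 3×1 = 3; h[1] = 3×2 + 2×1 = 8; h[2] = 2×2 + 2×1 = 6; h[3] = 2×2 = 4 → [3, 8, 6, 4]. Matches given h = [3, 8, 6, 4], so verified.

Verified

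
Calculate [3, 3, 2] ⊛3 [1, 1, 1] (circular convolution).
Use y[k] = Σ_j s[j]·t[(k-j) mod 3]. y[0] = 3×1 + 3×1 + 2×1 = 8; y[1] = 3×1 + 3×1 + 2×1 = 8; y[2] = 3×1 + 3×1 + 2×1 = 8. Result: [8, 8, 8]

[8, 8, 8]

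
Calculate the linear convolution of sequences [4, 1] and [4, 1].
y[0] = 4×4 = 16; y[1] = 4×1 + 1×4 = 8; y[2] = 1×1 = 1

[16, 8, 1]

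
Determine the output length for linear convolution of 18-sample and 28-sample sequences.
Linear/full convolution length: m + n - 1 = 18 + 28 - 1 = 45

45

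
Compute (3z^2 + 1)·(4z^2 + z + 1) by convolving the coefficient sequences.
Ascending coefficients: a = [1, 0, 3], b = [1, 1, 4]. c[0] = 1×1 = 1; c[1] = 1×1 + 0×1 = 1; c[2] = 1×4 + 0×1 + 3×1 = 7; c[3] = 0×4 + 3×1 = 3; c[4] = 3×4 = 12. Result coefficients: [1, 1, 7, 3, 12] → 12z^4 + 3z^3 + 7z^2 + z + 1

12z^4 + 3z^3 + 7z^2 + z + 1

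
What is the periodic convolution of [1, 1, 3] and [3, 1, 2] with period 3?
Use y[k] = Σ_j u[j]·v[(k-j) mod 3]. y[0] = 1×3 + 1×2 + 3×1 = 8; y[1] = 1×1 + 1×3 + 3×2 = 10; y[2] = 1×2 + 1×1 + 3×3 = 12. Result: [8, 10, 12]

[8, 10, 12]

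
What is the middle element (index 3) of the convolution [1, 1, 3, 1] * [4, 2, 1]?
Use y[k] = Σ_i a[i]·b[k-i] at k=3. y[3] = 1×1 + 3×2 + 1×4 = 11

11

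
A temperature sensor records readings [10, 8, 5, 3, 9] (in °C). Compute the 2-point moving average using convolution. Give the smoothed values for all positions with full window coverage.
2-point moving average kernel = [1, 1]. Apply in 'valid' mode (full window coverage): avg[0] = (10 + 8) / 2 = 9.0; avg[1] = (8 + 5) / 2 = 6.5; avg[2] = (5 + 3) / 2 = 4.0; avg[3] = (3 + 9) / 2 = 6.0. Smoothed values: [9.0, 6.5, 4.0, 6.0]

[9.0, 6.5, 4.0, 6.0]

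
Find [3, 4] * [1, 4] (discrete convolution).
y[0] = 3×1 = 3; y[1] = 3×4 + 4×1 = 16; y[2] = 4×4 = 16

[3, 16, 16]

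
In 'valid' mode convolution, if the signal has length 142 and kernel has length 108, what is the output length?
'Valid' mode counts only positions where the kernel fully overlaps the signal: m - n + 1 = 142 - 108 + 1 = 35

35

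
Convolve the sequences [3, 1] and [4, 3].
y[0] = 3×4 = 12; y[1] = 3×3 + 1×4 = 13; y[2] = 1×3 = 3

[12, 13, 3]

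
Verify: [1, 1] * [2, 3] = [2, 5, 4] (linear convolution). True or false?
Recompute linear convolution of [1, 1] and [2, 3]: y[0] = 1×2 = 2; y[1] = 1×3 + 1×2 = 5; y[2] = 1×3 = 3 → [2, 5, 3]. Compare to given [2, 5, 4]: they differ at index 2: given 4, correct 3, so answer: No

No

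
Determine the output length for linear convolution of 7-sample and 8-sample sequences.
Linear/full convolution length: m + n - 1 = 7 + 8 - 1 = 14

14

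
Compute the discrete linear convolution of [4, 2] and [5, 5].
y[0] = 4×5 = 20; y[1] = 4×5 + 2×5 = 30; y[2] = 2×5 = 10

[20, 30, 10]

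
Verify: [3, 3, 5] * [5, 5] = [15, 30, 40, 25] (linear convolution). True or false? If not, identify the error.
Recompute linear convolution of [3, 3, 5] and [5, 5]: y[0] = 3×5 = 15; y[1] = 3×5 + 3×5 = 30; y[2] = 3×5 + 5×5 = 40; y[3] = 5×5 = 25 → [15, 30, 40, 25]. Given [15, 30, 40, 25] matches, so answer: Yes

Yes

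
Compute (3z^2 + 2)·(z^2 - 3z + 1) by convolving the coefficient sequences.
Ascending coefficients: a = [2, 0, 3], b = [1, -3, 1]. c[0] = 2×1 = 2; c[1] = 2×-3 + 0×1 = -6; c[2] = 2×1 + 0×-3 + 3×1 = 5; c[3] = 0×1 + 3×-3 = -9; c[4] = 3×1 = 3. Result coefficients: [2, -6, 5, -9, 3] → 3z^4 - 9z^3 + 5z^2 - 6z + 2

3z^4 - 9z^3 + 5z^2 - 6z + 2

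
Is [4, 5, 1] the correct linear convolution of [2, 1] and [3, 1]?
Recompute linear convolution of [2, 1] and [3, 1]: y[0] = 2×3 = 6; y[1] = 2×1 + 1×3 = 5; y[2] = 1×1 = 1 → [6, 5, 1]. Compare to given [4, 5, 1]: they differ at index 0: given 4, correct 6, so answer: No

No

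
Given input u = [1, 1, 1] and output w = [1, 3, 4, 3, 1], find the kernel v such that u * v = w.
Output length 5 = len(u) + len(v) - 1 ⇒ len(v) = 3. Solve v forward using v[k] = (w[k] - Σ_{i≥1} u[i]·v[k-i]) / u[0]: v[0] = w[0] / u[0] = 1 / 1 = 1; v[1] = (w[1] - 1×1) / u[0] = (3 - 1×1) / 1 = 2; v[2] = (w[2] - 1×2 - 1×1) / u[0] = (4 - 1×2 - 1×1) / 1 = 1. So v = [1, 2, 1]. Forward-check [1, 1, 1] * [1, 2, 1]: w[0] = 1×1 = 1; w[1] = 1×2 + 1×1 = 3; w[2] = 1×1 + 1×2 + 1×1 = 4; w[3] = 1×1 + 1×2 = 3; w[4] = 1×1 = 1 → [1, 3, 4, 3, 1] ✓

[1, 2, 1]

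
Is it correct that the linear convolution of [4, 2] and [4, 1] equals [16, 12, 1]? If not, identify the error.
Recompute linear convolution of [4, 2] and [4, 1]: y[0] = 4×4 = 16; y[1] = 4×1 + 2×4 = 12; y[2] = 2×1 = 2 → [16, 12, 2]. Compare to given [16, 12, 1]: they differ at index 2: given 1, correct 2, so answer: No

No. Error at index 2: given 1, correct 2.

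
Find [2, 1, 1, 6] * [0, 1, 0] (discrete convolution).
y[0] = 2×0 = 0; y[1] = 2×1 + 1×0 = 2; y[2] = 2×0 + 1×1 + 1×0 = 1; y[3] = 1×0 + 1×1 + 6×0 = 1; y[4] = 1×0 + 6×1 = 6; y[5] = 6×0 = 0

[0, 2, 1, 1, 6, 0]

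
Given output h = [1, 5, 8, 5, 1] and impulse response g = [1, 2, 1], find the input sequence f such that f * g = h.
Deconvolve h=[1, 5, 8, 5, 1] by g=[1, 2, 1]. Since g[0]=1, solve forward: f[0] = h[0] / 1 = 1; f[1] = (h[1] - 1×2) / 1 = 3; f[2] = (h[2] - 3×2 - 1×1) / 1 = 1. So f = [1, 3, 1]. Check by forward convolution: h[0] = 1×1 = 1; h[1] = 1×2 + 3×1 = 5; h[2] = 1×1 + 3×2 + 1×1 = 8; h[3] = 3×1 + 1×2 = 5; h[4] = 1×1 = 1

[1, 3, 1]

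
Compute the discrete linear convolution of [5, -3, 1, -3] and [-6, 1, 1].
y[0] = 5×-6 = -30; y[1] = 5×1 + -3×-6 = 23; y[2] = 5×1 + -3×1 + 1×-6 = -4; y[3] = -3×1 + 1×1 + -3×-6 = 16; y[4] = 1×1 + -3×1 = -2; y[5] = -3×1 = -3

[-30, 23, -4, 16, -2, -3]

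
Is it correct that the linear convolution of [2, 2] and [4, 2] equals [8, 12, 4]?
Recompute linear convolution of [2, 2] and [4, 2]: y[0] = 2×4 = 8; y[1] = 2×2 + 2×4 = 12; y[2] = 2×2 = 4 → [8, 12, 4]. Given [8, 12, 4] matches, so answer: Yes

Yes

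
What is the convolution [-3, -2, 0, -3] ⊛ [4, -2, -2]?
y[0] = -3×4 = -12; y[1] = -3×-2 + -2×4 = -2; y[2] = -3×-2 + -2×-2 + 0×4 = 10; y[3] = -2×-2 + 0×-2 + -3×4 = -8; y[4] = 0×-2 + -3×-2 = 6; y[5] = -3×-2 = 6

[-12, -2, 10, -8, 6, 6]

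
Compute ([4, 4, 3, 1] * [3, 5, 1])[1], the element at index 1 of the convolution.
Use y[k] = Σ_i a[i]·b[k-i] at k=1. y[1] = 4×5 + 4×3 = 32

32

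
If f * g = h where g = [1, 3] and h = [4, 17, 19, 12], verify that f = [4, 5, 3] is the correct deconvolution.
Forward-compute [4, 5, 3] * [1, 3]: h[0] = 4×1 = 4; h[1] = 4×3 + 5×1 = 17; h[2] = 5×3 + 3×1 = 18; h[3] = 3×3 = 9 → [4, 17, 18, 9]. Does not match given h = [4, 17, 19, 12].

Not verified. [4, 5, 3] * [1, 3] = [4, 17, 18, 9], which differs from [4, 17, 19, 12] at index 2.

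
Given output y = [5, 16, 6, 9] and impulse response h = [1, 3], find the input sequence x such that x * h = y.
Deconvolve y=[5, 16, 6, 9] by h=[1, 3]. Since h[0]=1, solve forward: x[0] = y[0] / 1 = 5; x[1] = (y[1] - 5×3) / 1 = 1; x[2] = (y[2] - 1×3) / 1 = 3. So x = [5, 1, 3]. Check by forward convolution: y[0] = 5×1 = 5; y[1] = 5×3 + 1×1 = 16; y[2] = 1×3 + 3×1 = 6; y[3] = 3×3 = 9

[5, 1, 3]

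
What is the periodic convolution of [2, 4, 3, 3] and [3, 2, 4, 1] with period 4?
Use y[k] = Σ_j a[j]·b[(k-j) mod 4]. y[0] = 2×3 + 4×1 + 3×4 + 3×2 = 28; y[1] = 2×2 + 4×3 + 3×1 + 3×4 = 31; y[2] = 2×4 + 4×2 + 3×3 + 3×1 = 28; y[3] = 2×1 + 4×4 + 3×2 + 3×3 = 33. Result: [28, 31, 28, 33]

[28, 31, 28, 33]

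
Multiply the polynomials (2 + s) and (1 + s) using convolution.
Ascending coefficients: a = [2, 1], b = [1, 1]. c[0] = 2×1 = 2; c[1] = 2×1 + 1×1 = 3; c[2] = 1×1 = 1. Result coefficients: [2, 3, 1] → 2 + 3s + s^2

2 + 3s + s^2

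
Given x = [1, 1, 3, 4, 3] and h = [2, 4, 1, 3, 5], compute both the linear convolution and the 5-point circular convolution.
Linear: y_lin[0] = 1×2 = 2; y_lin[1] = 1×4 + 1×2 = 6; y_lin[2] = 1×1 + 1×4 + 3×2 = 11; y_lin[3] = 1×3 + 1×1 + 3×4 + 4×2 = 24; y_lin[4] = 1×5 + 1×3 + 3×1 + 4×4 + 3×2 = 33; y_lin[5] = 1×5 + 3×3 + 4×1 + 3×4 = 30; y_lin[6] = 3×5 + 4×3 + 3×1 = 30; y_lin[7] = 4×5 + 3×3 = 29; y_lin[8] = 3×5 = 15 → [2, 6, 11, 24, 33, 30, 30, 29, 15]. Circular (length 5): y[0] = 1×2 + 1×5 + 3×3 + 4×1 + 3×4 = 32; y[1] = 1×4 + 1×2 + 3×5 + 4×3 + 3×1 = 36; y[2] = 1×1 + 1×4 + 3×2 + 4×5 + 3×3 = 40; y[3] = 1×3 + 1×1 + 3×4 + 4×2 + 3×5 = 39; y[4] = 1×5 + 1×3 + 3×1 + 4×4 + 3×2 = 33 → [32, 36, 40, 39, 33]

Linear: [2, 6, 11, 24, 33, 30, 30, 29, 15], Circular: [32, 36, 40, 39, 33]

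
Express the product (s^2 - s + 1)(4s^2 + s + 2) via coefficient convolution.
Ascending coefficients: a = [1, -1, 1], b = [2, 1, 4]. c[0] = 1×2 = 2; c[1] = 1×1 + -1×2 = -1; c[2] = 1×4 + -1×1 + 1×2 = 5; c[3] = -1×4 + 1×1 = -3; c[4] = 1×4 = 4. Result coefficients: [2, -1, 5, -3, 4] → 4s^4 - 3s^3 + 5s^2 - s + 2

4s^4 - 3s^3 + 5s^2 - s + 2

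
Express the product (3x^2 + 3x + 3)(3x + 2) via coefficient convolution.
Ascending coefficients: a = [3, 3, 3], b = [2, 3]. c[0] = 3×2 = 6; c[1] = 3×3 + 3×2 = 15; c[2] = 3×3 + 3×2 = 15; c[3] = 3×3 = 9. Result coefficients: [6, 15, 15, 9] → 9x^3 + 15x^2 + 15x + 6

9x^3 + 15x^2 + 15x + 6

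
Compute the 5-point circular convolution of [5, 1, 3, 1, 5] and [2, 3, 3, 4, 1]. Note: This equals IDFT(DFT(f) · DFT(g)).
Either evaluate y[k] = Σ_j f[j]·g[(k-j) mod 5] directly, or use IDFT(DFT(f) · DFT(g)). y[0] = 5×2 + 1×1 + 3×4 + 1×3 + 5×3 = 41; y[1] = 5×3 + 1×2 + 3×1 + 1×4 + 5×3 = 39; y[2] = 5×3 + 1×3 + 3×2 + 1×1 + 5×4 = 45; y[3] = 5×4 + 1×3 + 3×3 + 1×2 + 5×1 = 39; y[4] = 5×1 + 1×4 + 3×3 + 1×3 + 5×2 = 31. Result: [41, 39, 45, 39, 31]

[41, 39, 45, 39, 31]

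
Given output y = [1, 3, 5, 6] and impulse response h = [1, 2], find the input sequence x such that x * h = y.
Deconvolve y=[1, 3, 5, 6] by h=[1, 2]. Since h[0]=1, solve forward: x[0] = y[0] / 1 = 1; x[1] = (y[1] - 1×2) / 1 = 1; x[2] = (y[2] - 1×2) / 1 = 3. So x = [1, 1, 3]. Check by forward convolution: y[0] = 1×1 = 1; y[1] = 1×2 + 1×1 = 3; y[2] = 1×2 + 3×1 = 5; y[3] = 3×2 = 6

[1, 1, 3]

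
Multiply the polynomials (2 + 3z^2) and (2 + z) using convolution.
Ascending coefficients: a = [2, 0, 3], b = [2, 1]. c[0] = 2×2 = 4; c[1] = 2×1 + 0×2 = 2; c[2] = 0×1 + 3×2 = 6; c[3] = 3×1 = 3. Result coefficients: [4, 2, 6, 3] → 4 + 2z + 6z^2 + 3z^3

4 + 2z + 6z^2 + 3z^3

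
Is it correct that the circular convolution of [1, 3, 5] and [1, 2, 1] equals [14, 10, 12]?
Recompute circular convolution of [1, 3, 5] and [1, 2, 1]: y[0] = 1×1 + 3×1 + 5×2 = 14; y[1] = 1×2 + 3×1 + 5×1 = 10; y[2] = 1×1 + 3×2 + 5×1 = 12 → [14, 10, 12]. Given [14, 10, 12] matches, so answer: Yes

Yes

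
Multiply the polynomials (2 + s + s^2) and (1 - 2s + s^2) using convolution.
Ascending coefficients: a = [2, 1, 1], b = [1, -2, 1]. c[0] = 2×1 = 2; c[1] = 2×-2 + 1×1 = -3; c[2] = 2×1 + 1×-2 + 1×1 = 1; c[3] = 1×1 + 1×-2 = -1; c[4] = 1×1 = 1. Result coefficients: [2, -3, 1, -1, 1] → 2 - 3s + s^2 - s^3 + s^4

2 - 3s + s^2 - s^3 + s^4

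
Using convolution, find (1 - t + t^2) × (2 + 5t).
Ascending coefficients: a = [1, -1, 1], b = [2, 5]. c[0] = 1×2 = 2; c[1] = 1×5 + -1×2 = 3; c[2] = -1×5 + 1×2 = -3; c[3] = 1×5 = 5. Result coefficients: [2, 3, -3, 5] → 2 + 3t - 3t^2 + 5t^3

2 + 3t - 3t^2 + 5t^3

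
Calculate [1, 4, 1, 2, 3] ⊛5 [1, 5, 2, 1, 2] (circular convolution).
Use y[k] = Σ_j a[j]·b[(k-j) mod 5]. y[0] = 1×1 + 4×2 + 1×1 + 2×2 + 3×5 = 29; y[1] = 1×5 + 4×1 + 1×2 + 2×1 + 3×2 = 19; y[2] = 1×2 + 4×5 + 1×1 + 2×2 + 3×1 = 30; y[3] = 1×1 + 4×2 + 1×5 + 2×1 + 3×2 = 22; y[4] = 1×2 + 4×1 + 1×2 + 2×5 + 3×1 = 21. Result: [29, 19, 30, 22, 21]

[29, 19, 30, 22, 21]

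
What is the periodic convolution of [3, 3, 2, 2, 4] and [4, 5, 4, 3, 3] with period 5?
Use y[k] = Σ_j x[j]·h[(k-j) mod 5]. y[0] = 3×4 + 3×3 + 2×3 + 2×4 + 4×5 = 55; y[1] = 3×5 + 3×4 + 2×3 + 2×3 + 4×4 = 55; y[2] = 3×4 + 3×5 + 2×4 + 2×3 + 4×3 = 53; y[3] = 3×3 + 3×4 + 2×5 + 2×4 + 4×3 = 51; y[4] = 3×3 + 3×3 + 2×4 + 2×5 + 4×4 = 52. Result: [55, 55, 53, 51, 52]

[55, 55, 53, 51, 52]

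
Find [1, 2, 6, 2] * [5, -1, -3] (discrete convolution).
y[0] = 1×5 = 5; y[1] = 1×-1 + 2×5 = 9; y[2] = 1×-3 + 2×-1 + 6×5 = 25; y[3] = 2×-3 + 6×-1 + 2×5 = -2; y[4] = 6×-3 + 2×-1 = -20; y[5] = 2×-3 = -6

[5, 9, 25, -2, -20, -6]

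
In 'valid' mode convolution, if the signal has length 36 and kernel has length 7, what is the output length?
'Valid' mode counts only positions where the kernel fully overlaps the signal: m - n + 1 = 36 - 7 + 1 = 30

30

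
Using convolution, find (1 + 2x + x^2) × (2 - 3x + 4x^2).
Ascending coefficients: a = [1, 2, 1], b = [2, -3, 4]. c[0] = 1×2 = 2; c[1] = 1×-3 + 2×2 = 1; c[2] = 1×4 + 2×-3 + 1×2 = 0; c[3] = 2×4 + 1×-3 = 5; c[4] = 1×4 = 4. Result coefficients: [2, 1, 0, 5, 4] → 2 + x + 5x^3 + 4x^4

2 + x + 5x^3 + 4x^4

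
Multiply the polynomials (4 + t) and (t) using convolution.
Ascending coefficients: a = [4, 1], b = [0, 1]. c[0] = 4×0 = 0; c[1] = 4×1 + 1×0 = 4; c[2] = 1×1 = 1. Result coefficients: [0, 4, 1] → 4t + t^2

4t + t^2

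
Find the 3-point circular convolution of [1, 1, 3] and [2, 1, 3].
Use y[k] = Σ_j x[j]·h[(k-j) mod 3]. y[0] = 1×2 + 1×3 + 3×1 = 8; y[1] = 1×1 + 1×2 + 3×3 = 12; y[2] = 1×3 + 1×1 + 3×2 = 10. Result: [8, 12, 10]

[8, 12, 10]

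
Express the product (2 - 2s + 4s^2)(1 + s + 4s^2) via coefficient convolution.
Ascending coefficients: a = [2, -2, 4], b = [1, 1, 4]. c[0] = 2×1 = 2; c[1] = 2×1 + -2×1 = 0; c[2] = 2×4 + -2×1 + 4×1 = 10; c[3] = -2×4 + 4×1 = -4; c[4] = 4×4 = 16. Result coefficients: [2, 0, 10, -4, 16] → 2 + 10s^2 - 4s^3 + 16s^4

2 + 10s^2 - 4s^3 + 16s^4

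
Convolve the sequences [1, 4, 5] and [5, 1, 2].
y[0] = 1×5 = 5; y[1] = 1×1 + 4×5 = 21; y[2] = 1×2 + 4×1 + 5×5 = 31; y[3] = 4×2 + 5×1 = 13; y[4] = 5×2 = 10

[5, 21, 31, 13, 10]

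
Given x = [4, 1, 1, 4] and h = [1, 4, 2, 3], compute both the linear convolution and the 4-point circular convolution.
Linear: y_lin[0] = 4×1 = 4; y_lin[1] = 4×4 + 1×1 = 17; y_lin[2] = 4×2 + 1×4 + 1×1 = 13; y_lin[3] = 4×3 + 1×2 + 1×4 + 4×1 = 22; y_lin[4] = 1×3 + 1×2 + 4×4 = 21; y_lin[5] = 1×3 + 4×2 = 11; y_lin[6] = 4×3 = 12 → [4, 17, 13, 22, 21, 11, 12]. Circular (length 4): y[0] = 4×1 + 1×3 + 1×2 + 4×4 = 25; y[1] = 4×4 + 1×1 + 1×3 + 4×2 = 28; y[2] = 4×2 + 1×4 + 1×1 + 4×3 = 25; y[3] = 4×3 + 1×2 + 1×4 + 4×1 = 22 → [25, 28, 25, 22]

Linear: [4, 17, 13, 22, 21, 11, 12], Circular: [25, 28, 25, 22]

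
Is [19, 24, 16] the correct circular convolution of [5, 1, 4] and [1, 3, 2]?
Recompute circular convolution of [5, 1, 4] and [1, 3, 2]: y[0] = 5×1 + 1×2 + 4×3 = 19; y[1] = 5×3 + 1×1 + 4×2 = 24; y[2] = 5×2 + 1×3 + 4×1 = 17 → [19, 24, 17]. Compare to given [19, 24, 16]: they differ at index 2: given 16, correct 17, so answer: No

No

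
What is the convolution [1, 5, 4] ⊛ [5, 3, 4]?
y[0] = 1×5 = 5; y[1] = 1×3 + 5×5 = 28; y[2] = 1×4 + 5×3 + 4×5 = 39; y[3] = 5×4 + 4×3 = 32; y[4] = 4×4 = 16

[5, 28, 39, 32, 16]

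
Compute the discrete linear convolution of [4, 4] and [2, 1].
y[0] = 4×2 = 8; y[1] = 4×1 + 4×2 = 12; y[2] = 4×1 = 4

[8, 12, 4]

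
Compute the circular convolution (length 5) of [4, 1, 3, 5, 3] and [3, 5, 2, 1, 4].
Use y[k] = Σ_j f[j]·g[(k-j) mod 5]. y[0] = 4×3 + 1×4 + 3×1 + 5×2 + 3×5 = 44; y[1] = 4×5 + 1×3 + 3×4 + 5×1 + 3×2 = 46; y[2] = 4×2 + 1×5 + 3×3 + 5×4 + 3×1 = 45; y[3] = 4×1 + 1×2 + 3×5 + 5×3 + 3×4 = 48; y[4] = 4×4 + 1×1 + 3×2 + 5×5 + 3×3 = 57. Result: [44, 46, 45, 48, 57]

[44, 46, 45, 48, 57]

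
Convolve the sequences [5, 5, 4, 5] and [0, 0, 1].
y[0] = 5×0 = 0; y[1] = 5×0 + 5×0 = 0; y[2] = 5×1 + 5×0 + 4×0 = 5; y[3] = 5×1 + 4×0 + 5×0 = 5; y[4] = 4×1 + 5×0 = 4; y[5] = 5×1 = 5

[0, 0, 5, 5, 4, 5]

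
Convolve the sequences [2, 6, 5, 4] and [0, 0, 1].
y[0] = 2×0 = 0; y[1] = 2×0 + 6×0 = 0; y[2] = 2×1 + 6×0 + 5×0 = 2; y[3] = 6×1 + 5×0 + 4×0 = 6; y[4] = 5×1 + 4×0 = 5; y[5] = 4×1 = 4

[0, 0, 2, 6, 5, 4]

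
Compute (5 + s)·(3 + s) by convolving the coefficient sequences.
Ascending coefficients: a = [5, 1], b = [3, 1]. c[0] = 5×3 = 15; c[1] = 5×1 + 1×3 = 8; c[2] = 1×1 = 1. Result coefficients: [15, 8, 1] → 15 + 8s + s^2

15 + 8s + s^2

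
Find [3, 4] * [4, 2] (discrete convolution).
y[0] = 3×4 = 12; y[1] = 3×2 + 4×4 = 22; y[2] = 4×2 = 8

[12, 22, 8]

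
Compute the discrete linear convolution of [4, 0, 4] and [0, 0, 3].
y[0] = 4×0 = 0; y[1] = 4×0 + 0×0 = 0; y[2] = 4×3 + 0×0 + 4×0 = 12; y[3] = 0×3 + 4×0 = 0; y[4] = 4×3 = 12

[0, 0, 12, 0, 12]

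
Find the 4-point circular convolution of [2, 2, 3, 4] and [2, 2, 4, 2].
Use y[k] = Σ_j f[j]·g[(k-j) mod 4]. y[0] = 2×2 + 2×2 + 3×4 + 4×2 = 28; y[1] = 2×2 + 2×2 + 3×2 + 4×4 = 30; y[2] = 2×4 + 2×2 + 3×2 + 4×2 = 26; y[3] = 2×2 + 2×4 + 3×2 + 4×2 = 26. Result: [28, 30, 26, 26]

[28, 30, 26, 26]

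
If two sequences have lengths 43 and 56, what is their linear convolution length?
Linear/full convolution length: m + n - 1 = 43 + 56 - 1 = 98

98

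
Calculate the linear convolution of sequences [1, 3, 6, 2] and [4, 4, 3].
y[0] = 1×4 = 4; y[1] = 1×4 + 3×4 = 16; y[2] = 1×3 + 3×4 + 6×4 = 39; y[3] = 3×3 + 6×4 + 2×4 = 41; y[4] = 6×3 + 2×4 = 26; y[5] = 2×3 = 6

[4, 16, 39, 41, 26, 6]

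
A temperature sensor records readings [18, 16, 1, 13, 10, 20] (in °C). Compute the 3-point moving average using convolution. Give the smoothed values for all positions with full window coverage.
3-point moving average kernel = [1, 1, 1]. Apply in 'valid' mode (full window coverage): avg[0] = (18 + 16 + 1) / 3 = 11.67; avg[1] = (16 + 1 + 13) / 3 = 10.0; avg[2] = (1 + 13 + 10) / 3 = 8.0; avg[3] = (13 + 10 + 20) / 3 = 14.33. Smoothed values: [11.67, 10.0, 8.0, 14.33]

[11.67, 10.0, 8.0, 14.33]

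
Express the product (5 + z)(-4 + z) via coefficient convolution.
Ascending coefficients: a = [5, 1], b = [-4, 1]. c[0] = 5×-4 = -20; c[1] = 5×1 + 1×-4 = 1; c[2] = 1×1 = 1. Result coefficients: [-20, 1, 1] → -20 + z + z^2

-20 + z + z^2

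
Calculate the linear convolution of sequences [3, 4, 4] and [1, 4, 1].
y[0] = 3×1 = 3; y[1] = 3×4 + 4×1 = 16; y[2] = 3×1 + 4×4 + 4×1 = 23; y[3] = 4×1 + 4×4 = 20; y[4] = 4×1 = 4

[3, 16, 23, 20, 4]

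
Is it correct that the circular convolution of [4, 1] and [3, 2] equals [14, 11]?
Recompute circular convolution of [4, 1] and [3, 2]: y[0] = 4×3 + 1×2 = 14; y[1] = 4×2 + 1×3 = 11 → [14, 11]. Given [14, 11] matches, so answer: Yes

Yes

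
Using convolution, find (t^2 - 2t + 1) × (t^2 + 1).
Ascending coefficients: a = [1, -2, 1], b = [1, 0, 1]. c[0] = 1×1 = 1; c[1] = 1×0 + -2×1 = -2; c[2] = 1×1 + -2×0 + 1×1 = 2; c[3] = -2×1 + 1×0 = -2; c[4] = 1×1 = 1. Result coefficients: [1, -2, 2, -2, 1] → t^4 - 2t^3 + 2t^2 - 2t + 1

t^4 - 2t^3 + 2t^2 - 2t + 1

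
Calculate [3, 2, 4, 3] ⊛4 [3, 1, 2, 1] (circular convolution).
Use y[k] = Σ_j a[j]·b[(k-j) mod 4]. y[0] = 3×3 + 2×1 + 4×2 + 3×1 = 22; y[1] = 3×1 + 2×3 + 4×1 + 3×2 = 19; y[2] = 3×2 + 2×1 + 4×3 + 3×1 = 23; y[3] = 3×1 + 2×2 + 4×1 + 3×3 = 20. Result: [22, 19, 23, 20]

[22, 19, 23, 20]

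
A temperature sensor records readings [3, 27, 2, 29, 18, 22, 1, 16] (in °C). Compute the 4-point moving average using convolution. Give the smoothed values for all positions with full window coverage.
4-point moving average kernel = [1, 1, 1, 1]. Apply in 'valid' mode (full window coverage): avg[0] = (3 + 27 + 2 + 29) / 4 = 15.25; avg[1] = (27 + 2 + 29 + 18) / 4 = 19.0; avg[2] = (2 + 29 + 18 + 22) / 4 = 17.75; avg[3] = (29 + 18 + 22 + 1) / 4 = 17.5; avg[4] = (18 + 22 + 1 + 16) / 4 = 14.25. Smoothed values: [15.25, 19.0, 17.75, 17.5, 14.25]

[15.25, 19.0, 17.75, 17.5, 14.25]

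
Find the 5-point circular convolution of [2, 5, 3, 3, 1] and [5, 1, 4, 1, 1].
Use y[k] = Σ_j x[j]·h[(k-j) mod 5]. y[0] = 2×5 + 5×1 + 3×1 + 3×4 + 1×1 = 31; y[1] = 2×1 + 5×5 + 3×1 + 3×1 + 1×4 = 37; y[2] = 2×4 + 5×1 + 3×5 + 3×1 + 1×1 = 32; y[3] = 2×1 + 5×4 + 3×1 + 3×5 + 1×1 = 41; y[4] = 2×1 + 5×1 + 3×4 + 3×1 + 1×5 = 27. Result: [31, 37, 32, 41, 27]

[31, 37, 32, 41, 27]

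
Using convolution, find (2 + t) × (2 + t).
Ascending coefficients: a = [2, 1], b = [2, 1]. c[0] = 2×2 = 4; c[1] = 2×1 + 1×2 = 4; c[2] = 1×1 = 1. Result coefficients: [4, 4, 1] → 4 + 4t + t^2

4 + 4t + t^2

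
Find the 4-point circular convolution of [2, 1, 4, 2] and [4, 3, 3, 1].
Use y[k] = Σ_j a[j]·b[(k-j) mod 4]. y[0] = 2×4 + 1×1 + 4×3 + 2×3 = 27; y[1] = 2×3 + 1×4 + 4×1 + 2×3 = 20; y[2] = 2×3 + 1×3 + 4×4 + 2×1 = 27; y[3] = 2×1 + 1×3 + 4×3 + 2×4 = 25. Result: [27, 20, 27, 25]

[27, 20, 27, 25]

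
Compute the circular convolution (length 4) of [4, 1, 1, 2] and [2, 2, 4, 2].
Use y[k] = Σ_j x[j]·h[(k-j) mod 4]. y[0] = 4×2 + 1×2 + 1×4 + 2×2 = 18; y[1] = 4×2 + 1×2 + 1×2 + 2×4 = 20; y[2] = 4×4 + 1×2 + 1×2 + 2×2 = 24; y[3] = 4×2 + 1×4 + 1×2 + 2×2 = 18. Result: [18, 20, 24, 18]

[18, 20, 24, 18]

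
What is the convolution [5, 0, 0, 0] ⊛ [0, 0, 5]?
y[0] = 5×0 = 0; y[1] = 5×0 + 0×0 = 0; y[2] = 5×5 + 0×0 + 0×0 = 25; y[3] = 0×5 + 0×0 + 0×0 = 0; y[4] = 0×5 + 0×0 = 0; y[5] = 0×5 = 0

[0, 0, 25, 0, 0, 0]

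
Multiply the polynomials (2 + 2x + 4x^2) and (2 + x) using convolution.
Ascending coefficients: a = [2, 2, 4], b = [2, 1]. c[0] = 2×2 = 4; c[1] = 2×1 + 2×2 = 6; c[2] = 2×1 + 4×2 = 10; c[3] = 4×1 = 4. Result coefficients: [4, 6, 10, 4] → 4 + 6x + 10x^2 + 4x^3

4 + 6x + 10x^2 + 4x^3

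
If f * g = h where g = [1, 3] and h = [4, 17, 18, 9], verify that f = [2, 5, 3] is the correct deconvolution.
Forward-compute [2, 5, 3] * [1, 3]: h[0] = 2×1 = 2; h[1] = 2×3 + 5×1 = 11; h[2] = 5×3 + 3×1 = 18; h[3] = 3×3 = 9 → [2, 11, 18, 9]. Does not match given h = [4, 17, 18, 9].

Not verified. [2, 5, 3] * [1, 3] = [2, 11, 18, 9], which differs from [4, 17, 18, 9] at index 0.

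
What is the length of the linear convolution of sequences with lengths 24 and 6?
Linear/full convolution length: m + n - 1 = 24 + 6 - 1 = 29

29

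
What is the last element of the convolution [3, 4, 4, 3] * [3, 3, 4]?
Use y[k] = Σ_i a[i]·b[k-i] at k=5. y[5] = 3×4 = 12

12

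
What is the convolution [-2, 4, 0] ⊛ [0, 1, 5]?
y[0] = -2×0 = 0; y[1] = -2×1 + 4×0 = -2; y[2] = -2×5 + 4×1 + 0×0 = -6; y[3] = 4×5 + 0×1 = 20; y[4] = 0×5 = 0

[0, -2, -6, 20, 0]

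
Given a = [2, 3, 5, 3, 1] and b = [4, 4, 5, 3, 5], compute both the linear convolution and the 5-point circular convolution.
Linear: y_lin[0] = 2×4 = 8; y_lin[1] = 2×4 + 3×4 = 20; y_lin[2] = 2×5 + 3×4 + 5×4 = 42; y_lin[3] = 2×3 + 3×5 + 5×4 + 3×4 = 53; y_lin[4] = 2×5 + 3×3 + 5×5 + 3×4 + 1×4 = 60; y_lin[5] = 3×5 + 5×3 + 3×5 + 1×4 = 49; y_lin[6] = 5×5 + 3×3 + 1×5 = 39; y_lin[7] = 3×5 + 1×3 = 18; y_lin[8] = 1×5 = 5 → [8, 20, 42, 53, 60, 49, 39, 18, 5]. Circular (length 5): y[0] = 2×4 + 3×5 + 5×3 + 3×5 + 1×4 = 57; y[1] = 2×4 + 3×4 + 5×5 + 3×3 + 1×5 = 59; y[2] = 2×5 + 3×4 + 5×4 + 3×5 + 1×3 = 60; y[3] = 2×3 + 3×5 + 5×4 + 3×4 + 1×5 = 58; y[4] = 2×5 + 3×3 + 5×5 + 3×4 + 1×4 = 60 → [57, 59, 60, 58, 60]

Linear: [8, 20, 42, 53, 60, 49, 39, 18, 5], Circular: [57, 59, 60, 58, 60]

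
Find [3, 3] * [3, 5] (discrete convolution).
y[0] = 3×3 = 9; y[1] = 3×5 + 3×3 = 24; y[2] = 3×5 = 15

[9, 24, 15]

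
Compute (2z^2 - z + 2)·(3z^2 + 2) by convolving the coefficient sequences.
Ascending coefficients: a = [2, -1, 2], b = [2, 0, 3]. c[0] = 2×2 = 4; c[1] = 2×0 + -1×2 = -2; c[2] = 2×3 + -1×0 + 2×2 = 10; c[3] = -1×3 + 2×0 = -3; c[4] = 2×3 = 6. Result coefficients: [4, -2, 10, -3, 6] → 6z^4 - 3z^3 + 10z^2 - 2z + 4

6z^4 - 3z^3 + 10z^2 - 2z + 4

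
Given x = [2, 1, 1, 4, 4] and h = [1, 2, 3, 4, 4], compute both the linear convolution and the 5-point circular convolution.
Linear: y_lin[0] = 2×1 = 2; y_lin[1] = 2×2 + 1×1 = 5; y_lin[2] = 2×3 + 1×2 + 1×1 = 9; y_lin[3] = 2×4 + 1×3 + 1×2 + 4×1 = 17; y_lin[4] = 2×4 + 1×4 + 1×3 + 4×2 + 4×1 = 27; y_lin[5] = 1×4 + 1×4 + 4×3 + 4×2 = 28; y_lin[6] = 1×4 + 4×4 + 4×3 = 32; y_lin[7] = 4×4 + 4×4 = 32; y_lin[8] = 4×4 = 16 → [2, 5, 9, 17, 27, 28, 32, 32, 16]. Circular (length 5): y[0] = 2×1 + 1×4 + 1×4 + 4×3 + 4×2 = 30; y[1] = 2×2 + 1×1 + 1×4 + 4×4 + 4×3 = 37; y[2] = 2×3 + 1×2 + 1×1 + 4×4 + 4×4 = 41; y[3] = 2×4 + 1×3 + 1×2 + 4×1 + 4×4 = 33; y[4] = 2×4 + 1×4 + 1×3 + 4×2 + 4×1 = 27 → [30, 37, 41, 33, 27]

Linear: [2, 5, 9, 17, 27, 28, 32, 32, 16], Circular: [30, 37, 41, 33, 27]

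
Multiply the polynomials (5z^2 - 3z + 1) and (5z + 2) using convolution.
Ascending coefficients: a = [1, -3, 5], b = [2, 5]. c[0] = 1×2 = 2; c[1] = 1×5 + -3×2 = -1; c[2] = -3×5 + 5×2 = -5; c[3] = 5×5 = 25. Result coefficients: [2, -1, -5, 25] → 25z^3 - 5z^2 - z + 2

25z^3 - 5z^2 - z + 2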